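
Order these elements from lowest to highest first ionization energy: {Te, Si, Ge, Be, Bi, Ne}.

Across a period the outer electron is held more tightly (higher IE₁); down a group it sits in a higher shell, more shielded, and comes off more easily.
These span different periods and groups, so the two trends combine.
Ge > Bi: the two effects oppose for this pair; the down-group effect wins (762 vs 703 kJ/mol).
Si > Ge: they share group 14; the group trend gives Si the larger value.
Te > Si: period and group pull opposite ways; the across-period shift dominates (869 vs 786 kJ/mol).
Be > Te: the two effects oppose for this pair; the down-group effect wins (900 vs 869 kJ/mol).
Ne > Be: Ne lies to the right of Be in period 2, so the across-period effect alone puts Ne higher.
For reference (kJ/mol): Be 900, Ne 2081, Si 786, Ge 762, Te 869, Bi 703.
So from lowest to highest: Bi < Ge < Si < Te < Be < Ne.

Bi < Ge < Si < Te < Be < Ne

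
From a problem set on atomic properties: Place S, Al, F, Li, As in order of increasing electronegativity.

Li < Al < As < S < F

Li is in period 2, group 1; F is in period 2, group 17; Al is in period 3, group 13; S is in period 3, group 16; As is in period 4, group 15.
Electronegativity increases across a period and decreases down a group, tracking effective nuclear charge and atomic size.
Here both period and group differ, so the two effects have to be weighed against each other.
Al > Li: period and group pull opposite ways; the across-period shift dominates (1.61 vs 0.98).
As > Al: the two effects oppose for this pair; the across-period effect wins (2.18 vs 1.61).
S > As: relative to As, both the across-period and down-group shifts push S's electronegativity up.
F > S: relative to S, both the across-period and down-group shifts push F's electronegativity up.
Tabulated electronegativity (Pauling): Li 0.98, F 3.98, Al 1.61, S 2.58, As 2.18.
So from lowest to highest: Li < Al < As < S < F.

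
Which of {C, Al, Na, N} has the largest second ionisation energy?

Na

IE_2 is the cost of taking one more electron from the +1 cation: C⁺ still has 3 valence electrons; Al⁺ still has 2 valence electrons; Na⁺ is the bare [Ne] core; N⁺ still has 4 valence electrons.
Core electrons are held far more tightly than valence electrons, so Na tops the IE_2 order.
Valence configurations: C⁺ [He]2s²2p¹, Al⁺ [Ne]3s², N⁺ [He]2s²2p².
Approximate IE_2 values (kJ/mol): C 2353, Al 1817, Na 4562, N 2856.
Hence IE_2: Al < C < N < Na.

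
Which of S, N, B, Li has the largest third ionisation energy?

Li

The third ionization energy removes an electron from the +2 ion. For each element: S²⁺ still has 4 valence electrons; N²⁺ still has 3 valence electrons; B²⁺ still has 1 valence electron; Li²⁺ is already 1 electron into the core.
Breaking into a closed-shell core is much more expensive than removing a leftover valence electron — Li has the largest IE_3 here.
Valence configurations: S²⁺ [Ne]3s²3p², N²⁺ [He]2s²2p¹, B²⁺ [He]2s¹.
The numbers (kJ/mol): S 3357, N 4578, B 3660, Li 11815.
Putting it together, IE_3: S < B < N < Li.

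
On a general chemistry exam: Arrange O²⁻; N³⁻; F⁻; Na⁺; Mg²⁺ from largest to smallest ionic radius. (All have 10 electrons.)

All of these have 10 electrons, so size is governed by nuclear charge alone: the more protons, the stronger the pull on the same electron cloud, and the smaller the ion.
Nuclear charges: Mg²⁺ (Z=12), Na⁺ (Z=11), F⁻ (Z=9), O²⁻ (Z=8), N³⁻ (Z=7).
Largest to smallest: N³⁻ > O²⁻ > F⁻ > Na⁺ > Mg²⁺.

N³⁻, O²⁻, F⁻, Na⁺, Mg²⁺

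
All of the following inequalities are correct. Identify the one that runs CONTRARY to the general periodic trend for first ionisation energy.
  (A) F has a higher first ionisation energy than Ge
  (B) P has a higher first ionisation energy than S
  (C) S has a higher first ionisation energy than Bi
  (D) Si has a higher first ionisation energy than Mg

(B)

The general trend: first ionisation energy increases across a period and decreases down a group.
(A) F (period 2, group 17) vs Ge (period 4, group 14): the stated order agrees with the simple trend.
(B) P (period 3, group 15) vs S (period 3, group 16): the stated order contradicts the simple trend.
(C) S (period 3, group 16) vs Bi (period 6, group 15): the stated order agrees with the simple trend.
(D) Si (period 3, group 14) vs Mg (period 3, group 2): the stated order agrees with the simple trend.
The exception is (B): S (3p⁴) ionizes more easily than half-filled P (3p³) because the paired 3p electron in S is pushed out by e⁻–e⁻ repulsion.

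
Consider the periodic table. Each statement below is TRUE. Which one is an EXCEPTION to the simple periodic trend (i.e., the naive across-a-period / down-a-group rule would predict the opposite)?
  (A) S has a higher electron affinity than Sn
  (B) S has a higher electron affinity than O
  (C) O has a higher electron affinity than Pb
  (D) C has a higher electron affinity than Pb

The general trend: electron affinity increases across a period and decreases down a group.
(A) S (period 3, group 16) vs Sn (period 5, group 14): the stated order agrees with the simple trend.
(B) S (period 3, group 16) vs O (period 2, group 16): the stated order contradicts the simple trend.
(C) O (period 2, group 16) vs Pb (period 6, group 14): the stated order agrees with the simple trend.
(D) C (period 2, group 14) vs Pb (period 6, group 14): the stated order agrees with the simple trend.
The exception is (B): the compact 2p subshell of O repels the added electron more than S's larger 3p does.

(B)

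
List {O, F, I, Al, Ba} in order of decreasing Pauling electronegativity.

F > O > I > Al > Ba

O is in period 2, group 16; F is in period 2, group 17; Al is in period 3, group 13; I is in period 5, group 17; Ba is in period 6, group 2.
EN rises left→right (higher Z_eff, smaller atoms) and falls top→bottom (larger, more shielded atoms).
Here both period and group differ, so the two effects have to be weighed against each other.
Al > Ba: both effects reinforce here, so Al is clearly the higher of the two.
I > Al: the two effects oppose for this pair; the across-period effect wins (2.66 vs 1.61).
O > I: period and group pull opposite ways; the down-group shift dominates (3.44 vs 2.66).
F > O: F lies to the right of O in period 2, so the across-period effect alone puts F higher.
Tabulated electronegativity (Pauling): O 3.44, F 3.98, Al 1.61, I 2.66, Ba 0.89.
So from highest to lowest: F > O > I > Al > Ba.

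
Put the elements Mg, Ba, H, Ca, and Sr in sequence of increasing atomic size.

H < Mg < Ca < Sr < Ba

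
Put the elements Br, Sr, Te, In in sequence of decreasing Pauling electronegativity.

Br > Te > In > Sr

Smaller atoms with higher effective nuclear charge are more electronegative.
Neither a single period nor a single group — weigh both effects.
In > Sr: both are in period 5; the period trend gives In the larger value.
Te > In: both are in period 5; the period trend gives Te the larger value.
Br > Te: both effects reinforce here, so Br is clearly the higher of the two.
For reference (Pauling): Br 2.96, Sr 0.95, In 1.78, Te 2.10.
So from highest to lowest: Br > Te > In > Sr.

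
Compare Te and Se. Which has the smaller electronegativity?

Te

Se is in period 4, group 16; Te is in period 5, group 16.
Atoms toward the upper right of the periodic table pull bonding electrons most strongly.
All are in group 16, so electronegativity increases up the group.
So Te has the smaller electronegativity (Te < Se).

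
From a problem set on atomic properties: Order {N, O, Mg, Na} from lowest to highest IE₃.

N, O, Na, Mg

The third ionization energy removes an electron from the +2 ion. For each element: N²⁺ still has 3 valence electrons; O²⁺ still has 4 valence electrons; Mg²⁺ is the bare [Ne] core; Na²⁺ is already 1 electron into the core.
Breaking into a closed-shell core is much more expensive than removing a leftover valence electron — Na and Mg have the largest IE_3 here.
Valence configurations: N²⁺ [He]2s²2p¹, O²⁺ [He]2s²2p².
The numbers (kJ/mol): N 4578, O 5300, Mg 7733, Na 6910.
So the third ionization energies run N < O < Na < Mg.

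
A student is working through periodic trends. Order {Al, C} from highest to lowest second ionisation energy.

C, Al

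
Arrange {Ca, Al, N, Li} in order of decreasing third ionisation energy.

Li > Ca > N > Al

The third ionization energy removes an electron from the +2 ion. For each element: Ca²⁺ is the bare [Ar] core; Al²⁺ still has 1 valence electron; N²⁺ still has 3 valence electrons; Li²⁺ is already 1 electron into the core.
Core electrons are held far more tightly than valence electrons, so Ca and Li top the IE_3 order.
Valence configurations: Al²⁺ [Ne]3s¹, N²⁺ [He]2s²2p¹.
Tabulated IE_3 (kJ/mol): Ca 4912, Al 2745, N 4578, Li 11815.
Putting it together, IE_3: Al < N < Ca < Li.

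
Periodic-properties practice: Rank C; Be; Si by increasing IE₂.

Si, Be, C

The second ionization energy removes an electron from the +1 ion. For each element: C⁺ still has 3 valence electrons; Be⁺ still has 1 valence electron; Si⁺ still has 3 valence electrons.
All are still removing valence electrons, so compare the +1 ions as you would atoms: IE_2 generally rises across a period (higher Z_eff) and falls down a group (larger shell), subject to the usual subshell exceptions.
Valence configurations: C⁺ [He]2s²2p¹, Be⁺ [He]2s¹, Si⁺ [Ne]3s²3p¹.
Approximate IE_2 values (kJ/mol): C 2353, Be 1757, Si 1577.
Hence IE_2: Si < Be < C.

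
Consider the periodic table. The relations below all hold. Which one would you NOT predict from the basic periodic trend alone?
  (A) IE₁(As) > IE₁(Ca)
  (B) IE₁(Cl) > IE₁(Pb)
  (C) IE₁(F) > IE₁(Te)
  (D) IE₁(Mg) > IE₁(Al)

The general trend: IE₁ increases across a period and decreases down a group.
(A) As (period 4, group 15) vs Ca (period 4, group 2): the stated order agrees with the simple trend.
(B) Cl (period 3, group 17) vs Pb (period 6, group 14): the stated order agrees with the simple trend.
(C) F (period 2, group 17) vs Te (period 5, group 16): the stated order agrees with the simple trend.
(D) Mg (period 3, group 2) vs Al (period 3, group 13): the stated order contradicts the simple trend.
The exception is (D): Al's single 3p electron is easier to remove than one from Mg's filled 3s².

(D)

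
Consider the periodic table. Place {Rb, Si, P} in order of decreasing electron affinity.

Si, P, Rb

Si is in period 3, group 14; P is in period 3, group 15; Rb is in period 5, group 1.
Atoms with high Z_eff and room in the valence shell (especially the halogens) have the most exothermic electron affinities.
Here both period and group differ, so the two effects have to be weighed against each other.
P > Rb: relative to Rb, both the across-period and down-group shifts push P's electron affinity up.
Si > P: this pair runs against the simple trend — see the exception note.
Note the exception: Si has a higher electron affinity than P, contrary to the simple trend — adding an electron to P's half-filled 3p³ is unfavourable, so Si (3p²) has the more exothermic EA.
Approximate values (kJ/mol): Si 134, P 72, Rb 47.
So from highest to lowest: Si > P > Rb.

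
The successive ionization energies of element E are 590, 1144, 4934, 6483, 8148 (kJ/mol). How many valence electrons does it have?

2

Look for the largest jump between consecutive ionization energies: IE3/IE2 ≈ 4.3, far larger than any earlier ratio.
That jump marks the point where a core electron is being removed. So the atom has 2 valence electrons.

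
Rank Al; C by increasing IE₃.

Consider each +2 ion: Al²⁺ still has 1 valence electron; C²⁺ still has 2 valence electrons.
All are still removing valence electrons, so compare the +2 ions as you would atoms: IE_3 generally rises across a period (higher Z_eff) and falls down a group (larger shell), subject to the usual subshell exceptions.
Valence configurations: Al²⁺ [Ne]3s¹, C²⁺ [He]2s².
The numbers (kJ/mol): Al 2745, C 4620.
Putting it together, IE_3: Al < C.

Al, C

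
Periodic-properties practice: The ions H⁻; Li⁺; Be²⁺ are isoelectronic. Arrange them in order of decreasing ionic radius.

H⁻, Li⁺, Be²⁺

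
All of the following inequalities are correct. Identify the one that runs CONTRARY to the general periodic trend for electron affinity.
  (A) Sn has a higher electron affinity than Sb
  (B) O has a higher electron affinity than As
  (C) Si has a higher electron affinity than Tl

The general trend: electron affinity increases across a period and decreases down a group.
(A) Sn (period 5, group 14) vs Sb (period 5, group 15): the stated order contradicts the simple trend.
(B) O (period 2, group 16) vs As (period 4, group 15): the stated order agrees with the simple trend.
(C) Si (period 3, group 14) vs Tl (period 6, group 13): the stated order agrees with the simple trend.
The exception is (A): adding an electron to Sb's half-filled 5p³ is unfavourable, so Sn has the more exothermic EA.

(A)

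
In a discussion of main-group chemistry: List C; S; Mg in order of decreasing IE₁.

C, S, Mg

Removing the outermost electron gets harder across a period and easier down a group.
Neither a single period nor a single group — weigh both effects.
S > Mg: both are in period 3; the period trend gives S the larger value.
C > S: period and group pull opposite ways; the down-group shift dominates (1086 vs 1000 kJ/mol).
Tabulated first ionization energy (kJ/mol): C 1086, Mg 738, S 1000.
So from highest to lowest: C > S > Mg.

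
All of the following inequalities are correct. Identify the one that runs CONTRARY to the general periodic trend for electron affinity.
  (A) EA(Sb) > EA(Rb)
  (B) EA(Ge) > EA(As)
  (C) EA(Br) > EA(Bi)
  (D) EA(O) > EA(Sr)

The general trend: electron affinity increases across a period and decreases down a group.
(A) Sb (period 5, group 15) vs Rb (period 5, group 1): the stated order agrees with the simple trend.
(B) Ge (period 4, group 14) vs As (period 4, group 15): the stated order contradicts the simple trend.
(C) Br (period 4, group 17) vs Bi (period 6, group 15): the stated order agrees with the simple trend.
(D) O (period 2, group 16) vs Sr (period 5, group 2): the stated order agrees with the simple trend.
The exception is (B): adding an electron to As's half-filled 4p³ is unfavourable, so Ge (4p²) has the more exothermic EA.

(B)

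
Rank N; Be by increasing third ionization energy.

N < Be

IE_3 is the cost of taking one more electron from the +2 cation: N²⁺ still has 3 valence electrons; Be²⁺ is the bare [He] core.
Core electrons are held far more tightly than valence electrons, so Be tops the IE_3 order.
Approximate IE_3 values (kJ/mol): N 4578, Be 14849.
Hence IE_3: N < Be.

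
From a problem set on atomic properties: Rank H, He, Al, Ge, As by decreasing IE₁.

Removing the outermost electron gets harder across a period and easier down a group.
Neither a single period nor a single group — weigh both effects.
Ge > Al: period and group pull opposite ways; the across-period shift dominates (762 vs 578 kJ/mol).
As > Ge: As lies to the right of Ge in period 4, so the across-period effect alone puts As higher.
H > As: period and group pull opposite ways; the down-group shift dominates (1312 vs 947 kJ/mol).
He > H: both are in period 1; the period trend gives He the larger value.
Tabulated first ionization energy (kJ/mol): H 1312, He 2372, Al 578, Ge 762, As 947.
So from highest to lowest: He > H > As > Ge > Al.

He > H > As > Ge > Al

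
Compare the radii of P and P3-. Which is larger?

P3-

Forming P3- adds 3 electrons to P. More electron–electron repulsion in the same shell, with unchanged nuclear charge, lets the cloud expand.
An anion is larger than its parent atom: P3- > P.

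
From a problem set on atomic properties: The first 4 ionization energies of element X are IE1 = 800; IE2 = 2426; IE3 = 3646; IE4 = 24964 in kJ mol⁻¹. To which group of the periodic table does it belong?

Look for the largest jump between consecutive ionization energies: IE4/IE3 ≈ 6.8, far larger than any earlier ratio.
That jump marks the point where a core electron is being removed. So the atom has 3 valence electrons.
A main-group element with 3 valence electrons is in group 13.

Group 13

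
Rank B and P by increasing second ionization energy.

P < B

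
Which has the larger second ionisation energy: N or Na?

IE_2 is the cost of taking one more electron from the +1 cation: N⁺ still has 4 valence electrons; Na⁺ is the bare [Ne] core.
Breaking into a closed-shell core is much more expensive than removing a leftover valence electron — Na has the largest IE_2 here.
Approximate IE_2 values (kJ/mol): N 2856, Na 4562.
So the second ionization energies run N < Na.

Na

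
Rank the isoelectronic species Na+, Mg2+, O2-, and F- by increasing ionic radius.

All of these have 10 electrons, so size is governed by nuclear charge alone: the more protons, the stronger the pull on the same electron cloud, and the smaller the ion.
Nuclear charges: Mg2+ (Z=12), Na+ (Z=11), F- (Z=9), O2- (Z=8).
Smallest to largest: Mg2+ < Na+ < F- < O2-.

Mg2+, Na+, F-, O2-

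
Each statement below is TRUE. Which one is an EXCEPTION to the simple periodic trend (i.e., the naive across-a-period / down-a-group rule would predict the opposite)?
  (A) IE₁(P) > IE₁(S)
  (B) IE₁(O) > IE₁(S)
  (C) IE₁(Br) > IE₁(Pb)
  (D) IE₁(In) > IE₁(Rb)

(A)

The general trend: IE₁ increases across a period and decreases down a group.
(A) P (period 3, group 15) vs S (period 3, group 16): the stated order contradicts the simple trend.
(B) O (period 2, group 16) vs S (period 3, group 16): the stated order agrees with the simple trend.
(C) Br (period 4, group 17) vs Pb (period 6, group 14): the stated order agrees with the simple trend.
(D) In (period 5, group 13) vs Rb (period 5, group 1): the stated order agrees with the simple trend.
The exception is (A): S (3p⁴) ionizes more easily than half-filled P (3p³) because the paired 3p electron in S is pushed out by e⁻–e⁻ repulsion.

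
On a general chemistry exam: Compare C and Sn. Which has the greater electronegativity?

C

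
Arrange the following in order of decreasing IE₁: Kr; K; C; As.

Kr > C > As > K

C is in period 2, group 14; K is in period 4, group 1; As is in period 4, group 15; Kr is in period 4, group 18.
IE₁ increases left→right with effective nuclear charge and decreases top→bottom as the valence shell moves farther out.
These span different periods and groups, so the two trends combine.
As > K: both are in period 4; the period trend gives As the larger value.
C > As: the two effects oppose for this pair; the down-group effect wins (1086 vs 947 kJ/mol).
Kr > C: the two effects oppose for this pair; the across-period effect wins (1351 vs 1086 kJ/mol).
For reference (kJ/mol): C 1086, K 419, As 947, Kr 1351.
So from highest to lowest: Kr > C > As > K.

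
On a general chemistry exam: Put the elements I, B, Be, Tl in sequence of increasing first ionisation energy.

Tl, B, Be, I

Be is in period 2, group 2; B is in period 2, group 13; I is in period 5, group 17; Tl is in period 6, group 13.
Removing the outermost electron gets harder across a period and easier down a group.
Neither a single period nor a single group — weigh both effects.
B > Tl: they share group 13; the group trend gives B the larger value.
Be > B: this pair runs against the simple trend — see the exception note.
I > Be: the two effects oppose for this pair; the across-period effect wins (1008 vs 900 kJ/mol).
Note the exception: Be has a higher first ionization energy than B, contrary to the simple trend — removing B's lone 2p electron is easier than breaking Be's filled 2s².
Approximate values (kJ/mol): Be 900, B 801, I 1008, Tl 589.
So from lowest to highest: Tl < B < Be < I.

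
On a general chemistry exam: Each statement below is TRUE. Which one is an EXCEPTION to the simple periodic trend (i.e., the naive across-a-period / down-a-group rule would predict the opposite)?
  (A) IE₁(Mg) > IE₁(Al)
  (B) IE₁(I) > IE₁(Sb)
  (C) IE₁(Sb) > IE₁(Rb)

The general trend: first ionisation energy increases across a period and decreases down a group.
(A) Mg (period 3, group 2) vs Al (period 3, group 13): the stated order contradicts the simple trend.
(B) I (period 5, group 17) vs Sb (period 5, group 15): the stated order agrees with the simple trend.
(C) Sb (period 5, group 15) vs Rb (period 5, group 1): the stated order agrees with the simple trend.
The exception is (A): Al's single 3p electron is easier to remove than one from Mg's filled 3s².

(A)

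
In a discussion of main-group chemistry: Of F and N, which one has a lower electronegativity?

N

Electronegativity increases across a period and decreases down a group, tracking effective nuclear charge and atomic size.
All lie in period 2, so electronegativity increases left to right.
So N has the lower electronegativity (N < F).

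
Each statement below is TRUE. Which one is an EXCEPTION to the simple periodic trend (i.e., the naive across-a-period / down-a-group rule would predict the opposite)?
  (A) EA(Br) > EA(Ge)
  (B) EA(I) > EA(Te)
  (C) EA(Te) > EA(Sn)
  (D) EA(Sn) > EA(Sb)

The general trend: electron affinity increases across a period and decreases down a group.
(A) Br (period 4, group 17) vs Ge (period 4, group 14): the stated order agrees with the simple trend.
(B) I (period 5, group 17) vs Te (period 5, group 16): the stated order agrees with the simple trend.
(C) Te (period 5, group 16) vs Sn (period 5, group 14): the stated order agrees with the simple trend.
(D) Sn (period 5, group 14) vs Sb (period 5, group 15): the stated order contradicts the simple trend.
The exception is (D): adding an electron to Sb's half-filled 5p³ is unfavourable, so Sn has the more exothermic EA.

(D)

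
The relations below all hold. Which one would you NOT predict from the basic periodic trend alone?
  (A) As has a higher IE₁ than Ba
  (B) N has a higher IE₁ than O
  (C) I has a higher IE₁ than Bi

The general trend: IE₁ increases across a period and decreases down a group.
(A) As (period 4, group 15) vs Ba (period 6, group 2): the stated order agrees with the simple trend.
(B) N (period 2, group 15) vs O (period 2, group 16): the stated order contradicts the simple trend.
(C) I (period 5, group 17) vs Bi (period 6, group 15): the stated order agrees with the simple trend.
The exception is (B): pairing an electron in O's 2p⁴ costs repulsion energy, so O ionizes more easily than half-filled N (2p³).

(B)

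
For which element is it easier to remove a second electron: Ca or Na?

Ca

After 1 electron has been removed, what remains? Ca⁺ still has 1 valence electron; Na⁺ is the bare [Ne] core.
Core electrons are held far more tightly than valence electrons, so Na tops the IE_2 order.
Approximate IE_2 values (kJ/mol): Ca 1145, Na 4562.
So the second ionization energies run Ca < Na.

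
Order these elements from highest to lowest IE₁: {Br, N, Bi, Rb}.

N > Br > Bi > Rb

First ionization energy rises across a period (greater Z_eff holds electrons more tightly) and falls down a group (valence electrons are farther from the nucleus).
Neither a single period nor a single group — weigh both effects.
Bi > Rb: the two effects oppose for this pair; the across-period effect wins (703 vs 403 kJ/mol).
Br > Bi: both effects reinforce here, so Br is clearly the higher of the two.
N > Br: period and group pull opposite ways; the down-group shift dominates (1402 vs 1140 kJ/mol).
Tabulated first ionization energy (kJ/mol): N 1402, Br 1140, Rb 403, Bi 703.
So from highest to lowest: N > Br > Bi > Rb.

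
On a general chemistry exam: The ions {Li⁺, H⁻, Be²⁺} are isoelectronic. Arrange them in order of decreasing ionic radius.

H⁻ > Li⁺ > Be²⁺

All of these have 2 electrons, so size is governed by nuclear charge alone: the more protons, the stronger the pull on the same electron cloud, and the smaller the ion.
Nuclear charges: Be²⁺ (Z=4), Li⁺ (Z=3), H⁻ (Z=1).
Largest to smallest: H⁻ > Li⁺ > Be²⁺.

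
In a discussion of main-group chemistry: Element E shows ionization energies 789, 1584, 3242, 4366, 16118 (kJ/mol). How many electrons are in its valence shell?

Look for the largest jump between consecutive ionization energies: IE5/IE4 ≈ 3.7, far larger than any earlier ratio.
That jump marks the point where a core electron is being removed. So the atom has 4 valence electrons.

4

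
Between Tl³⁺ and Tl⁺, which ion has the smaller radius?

Tl³⁺

Both ions have Z = 81 protons, but Tl³⁺ has lost more electrons, so its remaining electrons feel a larger effective nuclear charge per electron and are pulled in more tightly.
Higher positive charge → smaller ion, so Tl⁺ > Tl³⁺.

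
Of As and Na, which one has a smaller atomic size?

Na is in period 3, group 1; As is in period 4, group 15.
Across a period the added protons contract the valence shell; down a group each new principal shell makes the atom larger.
These span different periods and groups, so the two trends combine.
Na > As: period and group pull opposite ways; the across-period shift dominates (155 vs 121 pm).
Tabulated atomic radius (pm): Na 155, As 121.
So As has the smaller atomic size (As < Na).

As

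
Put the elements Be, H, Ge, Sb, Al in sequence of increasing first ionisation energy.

Al < Ge < Sb < Be < H

Across a period the outer electron is held more tightly (higher IE₁); down a group it sits in a higher shell, more shielded, and comes off more easily.
These sit on a diagonal, where the across-period and down-group effects partly cancel.
Ge > Al: the two effects oppose for this pair; the across-period effect wins (762 vs 578 kJ/mol).
Sb > Ge: period and group pull opposite ways; the across-period shift dominates (831 vs 762 kJ/mol).
Be > Sb: the two effects oppose for this pair; the down-group effect wins (900 vs 831 kJ/mol).
H > Be: period and group pull opposite ways; the down-group shift dominates (1312 vs 900 kJ/mol).
Tabulated first ionization energy (kJ/mol): H 1312, Be 900, Al 578, Ge 762, Sb 831.
So from lowest to highest: Al < Ge < Sb < Be < H.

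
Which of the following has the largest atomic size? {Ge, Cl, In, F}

F is in period 2, group 17; Cl is in period 3, group 17; Ge is in period 4, group 14; In is in period 5, group 13.
Across a period the added protons contract the valence shell; down a group each new principal shell makes the atom larger.
Neither a single period nor a single group — weigh both effects.
Cl > F: Cl sits below F in group 17, so the down-group effect alone puts Cl larger.
Ge > Cl: both effects reinforce here, so Ge is clearly the larger of the two.
In > Ge: relative to Ge, both the across-period and down-group shifts push In's atomic radius up.
Approximate values (pm): F 64, Cl 99, Ge 121, In 142.
The largest atomic size among these belongs to In.

In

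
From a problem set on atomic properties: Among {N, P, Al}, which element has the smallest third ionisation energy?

Al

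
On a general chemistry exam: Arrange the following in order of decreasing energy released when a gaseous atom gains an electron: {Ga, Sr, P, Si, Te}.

Te > Si > P > Ga > Sr

Si is in period 3, group 14; P is in period 3, group 15; Ga is in period 4, group 13; Sr is in period 5, group 2; Te is in period 5, group 16.
Atoms with high Z_eff and room in the valence shell (especially the halogens) have the most exothermic electron affinities.
Neither a single period nor a single group — weigh both effects.
Ga > Sr: both effects reinforce here, so Ga is clearly the higher of the two.
P > Ga: relative to Ga, both the across-period and down-group shifts push P's electron affinity up.
Si > P: this pair runs against the simple trend — see the exception note.
Te > Si: period and group pull opposite ways; the across-period shift dominates (190 vs 134 kJ/mol).
Note the exception: Si has a higher electron affinity than P, contrary to the simple trend — adding an electron to P's half-filled 3p³ is unfavourable, so Si (3p²) has the more exothermic EA.
Tabulated electron affinity (kJ/mol): Si 134, P 72, Ga 29, Sr 5, Te 190.
So from highest to lowest: Te > Si > P > Ga > Sr.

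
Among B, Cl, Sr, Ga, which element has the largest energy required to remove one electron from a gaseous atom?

Cl

B is in period 2, group 13; Cl is in period 3, group 17; Ga is in period 4, group 13; Sr is in period 5, group 2.
First ionization energy rises across a period (greater Z_eff holds electrons more tightly) and falls down a group (valence electrons are farther from the nucleus).
Neither a single period nor a single group — weigh both effects.
Ga > Sr: both effects reinforce here, so Ga is clearly the higher of the two.
B > Ga: B sits above Ga in group 13, so the down-group effect alone puts B higher.
Cl > B: the two effects oppose for this pair; the across-period effect wins (1251 vs 801 kJ/mol).
Tabulated first ionization energy (kJ/mol): B 801, Cl 1251, Ga 579, Sr 550.
The largest energy required to remove one electron from a gaseous atom among these belongs to Cl.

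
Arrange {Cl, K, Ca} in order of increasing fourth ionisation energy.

Cl, K, Ca

The fourth ionization energy removes an electron from the +3 ion. For each element: Cl³⁺ still has 4 valence electrons; K³⁺ is already 2 electrons into the core; Ca³⁺ is already 1 electron into the core.
Pulling an electron out of a noble-gas core costs far more than removing a remaining valence electron, so K and Ca sit at the high end of IE_4.
The numbers (kJ/mol): Cl 5159, K 5877, Ca 6491.
Putting it together, IE_4: Cl < K < Ca.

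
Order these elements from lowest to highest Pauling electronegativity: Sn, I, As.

As is in period 4, group 15; Sn is in period 5, group 14; I is in period 5, group 17.
EN rises left→right (higher Z_eff, smaller atoms) and falls top→bottom (larger, more shielded atoms).
Neither a single period nor a single group — weigh both effects.
As > Sn: relative to Sn, both the across-period and down-group shifts push As's electronegativity up.
I > As: the two effects oppose for this pair; the across-period effect wins (2.66 vs 2.18).
Approximate values (Pauling): As 2.18, Sn 1.96, I 2.66.
So from lowest to highest: Sn < As < I.

Sn < As < I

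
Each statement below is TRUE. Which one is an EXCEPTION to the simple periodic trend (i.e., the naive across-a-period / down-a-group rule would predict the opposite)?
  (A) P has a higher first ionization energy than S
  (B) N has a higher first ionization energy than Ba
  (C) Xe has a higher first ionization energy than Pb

(A)

The general trend: first ionization energy increases across a period and decreases down a group.
(A) P (period 3, group 15) vs S (period 3, group 16): the stated order contradicts the simple trend.
(B) N (period 2, group 15) vs Ba (period 6, group 2): the stated order agrees with the simple trend.
(C) Xe (period 5, group 18) vs Pb (period 6, group 14): the stated order agrees with the simple trend.
The exception is (A): S (3p⁴) ionizes more easily than half-filled P (3p³) because the paired 3p electron in S is pushed out by e⁻–e⁻ repulsion.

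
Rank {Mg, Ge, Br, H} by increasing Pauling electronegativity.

Mg < Ge < H < Br

H is in period 1, group 1; Mg is in period 3, group 2; Ge is in period 4, group 14; Br is in period 4, group 17.
Atoms toward the upper right of the periodic table pull bonding electrons most strongly.
These span different periods and groups, so the two trends combine.
Ge > Mg: the two effects oppose for this pair; the across-period effect wins (2.01 vs 1.31).
H > Ge: period and group pull opposite ways; the down-group shift dominates (2.20 vs 2.01).
Br > H: period and group pull opposite ways; the across-period shift dominates (2.96 vs 2.20).
Tabulated electronegativity (Pauling): H 2.20, Mg 1.31, Ge 2.01, Br 2.96.
So from lowest to highest: Mg < Ge < H < Br.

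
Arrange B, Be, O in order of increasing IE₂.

Be < B < O

IE_2 is the cost of taking one more electron from the +1 cation: B⁺ still has 2 valence electrons; Be⁺ still has 1 valence electron; O⁺ still has 5 valence electrons.
All are still removing valence electrons, so compare the +1 ions as you would atoms: IE_2 generally rises across a period (higher Z_eff) and falls down a group (larger shell), subject to the usual subshell exceptions.
Valence configurations: B⁺ [He]2s², Be⁺ [He]2s¹, O⁺ [He]2s²2p³.
Tabulated IE_2 (kJ/mol): B 2427, Be 1757, O 3388.
Overall IE_2 order: Be < B < O.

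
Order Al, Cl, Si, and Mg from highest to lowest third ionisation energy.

The third ionization energy removes an electron from the +2 ion. For each element: Al²⁺ still has 1 valence electron; Cl²⁺ still has 5 valence electrons; Si²⁺ still has 2 valence electrons; Mg²⁺ is the bare [Ne] core.
Pulling an electron out of a noble-gas core costs far more than removing a remaining valence electron, so Mg sits at the high end of IE_3.
Valence configurations: Al²⁺ [Ne]3s¹, Cl²⁺ [Ne]3s²3p³, Si²⁺ [Ne]3s².
The numbers (kJ/mol): Al 2745, Cl 3822, Si 3232, Mg 7733.
Overall IE_3 order: Al < Si < Cl < Mg.

Mg > Cl > Si > Al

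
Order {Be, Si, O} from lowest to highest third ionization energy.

Si < O < Be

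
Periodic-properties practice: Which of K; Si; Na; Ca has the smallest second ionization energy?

Ca

The second ionization energy removes an electron from the +1 ion. For each element: K⁺ is the bare [Ar] core; Si⁺ still has 3 valence electrons; Na⁺ is the bare [Ne] core; Ca⁺ still has 1 valence electron.
Core electrons are held far more tightly than valence electrons, so K and Na top the IE_2 order.
Valence configurations: Si⁺ [Ne]3s²3p¹, Ca⁺ [Ar]4s¹.
Tabulated IE_2 (kJ/mol): K 3052, Si 1577, Na 4562, Ca 1145.
Overall IE_2 order: Ca < Si < K < Na.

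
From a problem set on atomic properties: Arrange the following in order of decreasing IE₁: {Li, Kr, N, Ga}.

N > Kr > Ga > Li

IE₁ increases left→right with effective nuclear charge and decreases top→bottom as the valence shell moves farther out.
These span different periods and groups, so the two trends combine.
Ga > Li: the two effects oppose for this pair; the across-period effect wins (579 vs 520 kJ/mol).
Kr > Ga: Kr lies to the right of Ga in period 4, so the across-period effect alone puts Kr higher.
N > Kr: the two effects oppose for this pair; the down-group effect wins (1402 vs 1351 kJ/mol).
Tabulated first ionization energy (kJ/mol): Li 520, N 1402, Ga 579, Kr 1351.
So from highest to lowest: N > Kr > Ga > Li.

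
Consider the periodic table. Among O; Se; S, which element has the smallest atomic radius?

O is in period 2, group 16; S is in period 3, group 16; Se is in period 4, group 16.
Radius decreases left→right (rising Z_eff, same n) and increases top→bottom (higher n).
All are in group 16, so atomic radius increases down the group.
The smallest atomic radius among these belongs to O.

O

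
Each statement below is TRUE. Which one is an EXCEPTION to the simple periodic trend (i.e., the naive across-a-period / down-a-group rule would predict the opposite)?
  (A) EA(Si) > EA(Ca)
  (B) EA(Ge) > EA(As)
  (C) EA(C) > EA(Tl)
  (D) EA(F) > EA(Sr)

The general trend: electron affinity increases across a period and decreases down a group.
(A) Si (period 3, group 14) vs Ca (period 4, group 2): the stated order agrees with the simple trend.
(B) Ge (period 4, group 14) vs As (period 4, group 15): the stated order contradicts the simple trend.
(C) C (period 2, group 14) vs Tl (period 6, group 13): the stated order agrees with the simple trend.
(D) F (period 2, group 17) vs Sr (period 5, group 2): the stated order agrees with the simple trend.
The exception is (B): adding an electron to As's half-filled 4p³ is unfavourable, so Ge (4p²) has the more exothermic EA.

(B)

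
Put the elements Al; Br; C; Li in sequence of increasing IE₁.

Li < Al < C < Br

Li is in period 2, group 1; C is in period 2, group 14; Al is in period 3, group 13; Br is in period 4, group 17.
Across a period the outer electron is held more tightly (higher IE₁); down a group it sits in a higher shell, more shielded, and comes off more easily.
These span different periods and groups, so the two trends combine.
Al > Li: the two effects oppose for this pair; the across-period effect wins (578 vs 520 kJ/mol).
C > Al: both effects reinforce here, so C is clearly the higher of the two.
Br > C: the two effects oppose for this pair; the across-period effect wins (1140 vs 1086 kJ/mol).
For reference (kJ/mol): Li 520, C 1086, Al 578, Br 1140.
So from lowest to highest: Li < Al < C < Br.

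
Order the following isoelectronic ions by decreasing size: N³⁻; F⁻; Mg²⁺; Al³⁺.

N³⁻ > F⁻ > Mg²⁺ > Al³⁺

All of these have 10 electrons, so size is governed by nuclear charge alone: the more protons, the stronger the pull on the same electron cloud, and the smaller the ion.
Nuclear charges: Al³⁺ (Z=13), Mg²⁺ (Z=12), F⁻ (Z=9), N³⁻ (Z=7).
Largest to smallest: N³⁻ > F⁻ > Mg²⁺ > Al³⁺.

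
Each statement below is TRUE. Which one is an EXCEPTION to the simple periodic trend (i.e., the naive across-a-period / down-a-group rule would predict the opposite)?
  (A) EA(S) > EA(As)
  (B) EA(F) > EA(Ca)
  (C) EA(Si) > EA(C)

(C)

The general trend: electron affinity increases across a period and decreases down a group.
(A) S (period 3, group 16) vs As (period 4, group 15): the stated order agrees with the simple trend.
(B) F (period 2, group 17) vs Ca (period 4, group 2): the stated order agrees with the simple trend.
(C) Si (period 3, group 14) vs C (period 2, group 14): the stated order contradicts the simple trend.
The exception is (C): Si's larger, more diffuse 3p orbitals accept an added electron slightly more readily than C's compact 2p.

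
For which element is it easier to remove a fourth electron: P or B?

IE_4 is the cost of taking one more electron from the +3 cation: P³⁺ still has 2 valence electrons; B³⁺ is the bare [He] core.
Core electrons are held far more tightly than valence electrons, so B tops the IE_4 order.
Tabulated IE_4 (kJ/mol): P 4964, B 25026.
So the fourth ionization energies run P < B.

P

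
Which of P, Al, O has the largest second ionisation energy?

After 1 electron has been removed, what remains? P⁺ still has 4 valence electrons; Al⁺ still has 2 valence electrons; O⁺ still has 5 valence electrons.
All are still removing valence electrons, so compare the +1 ions as you would atoms: IE_2 generally rises across a period (higher Z_eff) and falls down a group (larger shell), subject to the usual subshell exceptions.
Valence configurations: P⁺ [Ne]3s²3p², Al⁺ [Ne]3s², O⁺ [He]2s²2p³.
Tabulated IE_2 (kJ/mol): P 1907, Al 1817, O 3388.
So the second ionization energies run Al < P < O.

O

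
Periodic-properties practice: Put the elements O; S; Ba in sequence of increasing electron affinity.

Ba < O < S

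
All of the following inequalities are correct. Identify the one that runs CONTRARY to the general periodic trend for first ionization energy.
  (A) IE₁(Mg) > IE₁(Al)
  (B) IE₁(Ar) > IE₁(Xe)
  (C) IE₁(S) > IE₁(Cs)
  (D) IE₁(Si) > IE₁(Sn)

The general trend: first ionization energy increases across a period and decreases down a group.
(A) Mg (period 3, group 2) vs Al (period 3, group 13): the stated order contradicts the simple trend.
(B) Ar (period 3, group 18) vs Xe (period 5, group 18): the stated order agrees with the simple trend.
(C) S (period 3, group 16) vs Cs (period 6, group 1): the stated order agrees with the simple trend.
(D) Si (period 3, group 14) vs Sn (period 5, group 14): the stated order agrees with the simple trend.
The exception is (A): Al's single 3p electron is easier to remove than one from Mg's filled 3s².

(A)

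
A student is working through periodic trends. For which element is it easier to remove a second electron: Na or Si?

Consider each +1 ion: Na⁺ is the bare [Ne] core; Si⁺ still has 3 valence electrons.
Breaking into a closed-shell core is much more expensive than removing a leftover valence electron — Na has the largest IE_2 here.
The numbers (kJ/mol): Na 4562, Si 1577.
Overall IE_2 order: Si < Na.

Si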